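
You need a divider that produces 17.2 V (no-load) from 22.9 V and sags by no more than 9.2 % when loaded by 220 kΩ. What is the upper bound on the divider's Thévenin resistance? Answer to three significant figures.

Loading drop = R_th/(R_th + R_L) ≤ 0.0920, so R_th ≤ R_L · ε/(1−ε) = 220 kΩ × 0.0920/0.9080 = 22.3 kΩ.

R_th ≤ 22.3 kΩ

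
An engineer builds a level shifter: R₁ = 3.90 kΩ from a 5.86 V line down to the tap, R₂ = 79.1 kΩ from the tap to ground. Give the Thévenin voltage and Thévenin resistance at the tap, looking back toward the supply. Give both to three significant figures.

V_th = 5.58 V, R_th = 3.72 kΩ

V_th is the open-circuit tap voltage: 5.86 × 79.1/(3.90 + 79.1) = 5.58 V.
With the supply zeroed, R₁ and R₂ appear in parallel from the tap: R_th = R₁‖R₂ = (3.90 × 79.1)/83.00 = 3.72 kΩ.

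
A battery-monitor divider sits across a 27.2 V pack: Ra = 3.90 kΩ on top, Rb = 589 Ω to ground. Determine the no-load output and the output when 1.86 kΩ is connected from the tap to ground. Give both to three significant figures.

Unloaded: 3.57 V; loaded: 2.80 V

Open-circuit: V = 27.2 × 589/(3900 + 589) = 3.57 V.
With the load, Rb becomes Rb‖R_L = 447.3 Ω, so V = 27.2 × 447.3/4347 = 2.80 V.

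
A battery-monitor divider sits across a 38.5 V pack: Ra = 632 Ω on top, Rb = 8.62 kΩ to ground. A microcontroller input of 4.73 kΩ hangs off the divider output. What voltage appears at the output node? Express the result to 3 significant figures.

The load sits in parallel with Rb: Rb‖R_L = (8620 × 4730) / (8620 + 4730) = 3054 Ω.
V_out = 38.5 × 3054 / (632 + 3054) = 38.5 × 3054/3686 = 31.9 V.

V_out ≈ 31.9 V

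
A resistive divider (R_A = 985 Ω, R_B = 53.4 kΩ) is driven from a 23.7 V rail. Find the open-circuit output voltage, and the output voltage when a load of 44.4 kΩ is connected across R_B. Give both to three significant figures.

Open-circuit: V = 23.7 × 53400/(985 + 53400) = 23.3 V.
With the load, R_B becomes R_B‖R_L = 24240 Ω, so V = 23.7 × 24240/25230 = 22.8 V.

Unloaded: 23.3 V; loaded: 22.8 V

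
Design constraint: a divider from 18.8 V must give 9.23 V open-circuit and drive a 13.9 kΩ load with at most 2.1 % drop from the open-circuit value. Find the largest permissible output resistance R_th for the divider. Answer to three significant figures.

Loading drop = R_th/(R_th + R_L) ≤ 0.0210, so R_th ≤ R_L · ε/(1−ε) = 13.9 kΩ × 0.0210/0.9790 = 298 Ω.

R_th ≤ 298 Ω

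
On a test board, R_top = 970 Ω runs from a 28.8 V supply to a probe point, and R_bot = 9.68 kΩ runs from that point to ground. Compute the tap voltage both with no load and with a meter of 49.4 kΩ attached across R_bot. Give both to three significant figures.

Unloaded: 26.2 V; loaded: 25.7 V

Open-circuit: V = 28.8 × 9680/(970 + 9680) = 26.2 V.
With the load, R_bot becomes R_bot‖R_L = 8094 Ω, so V = 28.8 × 8094/9064 = 25.7 V.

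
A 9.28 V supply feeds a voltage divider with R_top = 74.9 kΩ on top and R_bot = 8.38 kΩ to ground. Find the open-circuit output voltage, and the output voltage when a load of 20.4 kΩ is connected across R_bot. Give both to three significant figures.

Open-circuit: V = 9.28 × 8.38/(74.9 + 8.38) = 0.934 V.
With the load, R_bot becomes R_bot‖R_L = 5.940 kΩ, so V = 9.28 × 5.940/80.84 = 0.682 V.

Unloaded: 0.934 V; loaded: 0.682 V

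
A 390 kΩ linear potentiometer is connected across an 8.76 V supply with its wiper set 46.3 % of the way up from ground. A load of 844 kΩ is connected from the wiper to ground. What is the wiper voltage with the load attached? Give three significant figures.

V ≈ 3.64 V

The wiper splits the pot into (1−α)R = 209.4 kΩ above and αR = 180.6 kΩ below.
Lower section ‖ load = 148.7 kΩ.
V_wiper = 8.76 × 148.7/(209.4 + 148.7) = 3.64 V.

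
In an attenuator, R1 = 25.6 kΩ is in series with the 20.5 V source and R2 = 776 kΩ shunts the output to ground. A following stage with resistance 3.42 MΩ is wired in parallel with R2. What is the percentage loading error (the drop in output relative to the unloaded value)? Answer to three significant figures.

The divider's output (Thévenin) resistance is R1‖R2 = 24.78 kΩ.
Fractional drop under load = R_th/(R_th + R_L) = 24.78 / (24.78 + 3420) = 0.007194.
So the output falls by 0.719 %.

0.719 %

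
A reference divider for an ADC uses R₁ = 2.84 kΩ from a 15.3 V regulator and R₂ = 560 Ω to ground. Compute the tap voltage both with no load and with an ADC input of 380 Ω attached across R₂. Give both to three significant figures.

Open-circuit: V = 15.3 × 560/(2840 + 560) = 2.52 V.
With the load, R₂ becomes R₂‖R_L = 226.4 Ω, so V = 15.3 × 226.4/3066 = 1.13 V.

Unloaded: 2.52 V; loaded: 1.13 V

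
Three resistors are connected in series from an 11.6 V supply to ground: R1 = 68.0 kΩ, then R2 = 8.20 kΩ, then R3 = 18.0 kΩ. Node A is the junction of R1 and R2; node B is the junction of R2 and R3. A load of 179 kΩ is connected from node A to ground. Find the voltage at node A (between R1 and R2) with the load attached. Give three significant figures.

Below node A the series string R2+R3 = 26.20 kΩ sits in parallel with the 179 kΩ load: 22.85 kΩ.
V_A = 11.6 × 22.85/(68.0 + 22.85) = 2.92 V.

V ≈ 2.92 V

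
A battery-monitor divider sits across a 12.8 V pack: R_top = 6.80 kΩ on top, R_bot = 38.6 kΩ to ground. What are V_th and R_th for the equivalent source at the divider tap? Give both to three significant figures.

V_th = 10.9 V, R_th = 5.78 kΩ

V_th is the open-circuit tap voltage: 12.8 × 38.6/(6.80 + 38.6) = 10.9 V.
With the supply zeroed, R_top and R_bot appear in parallel from the tap: R_th = R_top‖R_bot = (6.80 × 38.6)/45.40 = 5.78 kΩ.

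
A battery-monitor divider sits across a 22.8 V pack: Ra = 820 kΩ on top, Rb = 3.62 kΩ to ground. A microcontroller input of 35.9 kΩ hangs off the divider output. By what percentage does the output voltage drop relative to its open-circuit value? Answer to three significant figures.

9.12 %

The divider's output (Thévenin) resistance is Ra‖Rb = 3.604 kΩ.
Fractional drop under load = R_th/(R_th + R_L) = 3.604 / (3.604 + 35.9) = 0.09123.
So the output falls by 9.12 %.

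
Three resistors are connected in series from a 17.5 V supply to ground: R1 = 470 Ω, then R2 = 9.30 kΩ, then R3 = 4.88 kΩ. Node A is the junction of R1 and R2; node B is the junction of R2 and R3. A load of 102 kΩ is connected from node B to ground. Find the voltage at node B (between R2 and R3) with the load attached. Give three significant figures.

At node B, R3 is in parallel with the load: R3‖R_L = 4657 Ω.
Below node A the resistance is R2 + (R3‖R_L) = 13960 Ω, so V_A = 17.5 × 13960/14430 = 16.93 V.
Then V_B = V_A × (R3‖R_L)/(R2 + R3‖R_L) = 16.93 × 4657/13960 = 5.65 V.

V ≈ 5.65 V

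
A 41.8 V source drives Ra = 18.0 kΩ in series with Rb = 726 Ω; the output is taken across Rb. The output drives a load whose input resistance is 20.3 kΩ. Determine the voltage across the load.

The load sits in parallel with Rb: Rb‖R_L = (726 × 20300) / (726 + 20300) = 700.9 Ω.
V_out = 41.8 × 700.9 / (18000 + 700.9) = 41.8 × 700.9/18700 = 1.57 V.

V_out ≈ 1.57 V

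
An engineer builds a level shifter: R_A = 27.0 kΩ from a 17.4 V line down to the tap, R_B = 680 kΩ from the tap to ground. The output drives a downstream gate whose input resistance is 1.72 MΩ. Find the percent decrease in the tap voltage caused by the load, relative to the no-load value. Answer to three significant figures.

The divider's output (Thévenin) resistance is R_A‖R_B = 25.97 kΩ.
Fractional drop under load = R_th/(R_th + R_L) = 25.97 / (25.97 + 1720) = 0.01487.
So the output falls by 1.49 %.

1.49 %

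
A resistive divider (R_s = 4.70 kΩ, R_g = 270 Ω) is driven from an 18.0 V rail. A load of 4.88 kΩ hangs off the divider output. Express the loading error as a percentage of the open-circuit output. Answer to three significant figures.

4.97 %

The divider's output (Thévenin) resistance is R_s‖R_g = 255.3 Ω.
Fractional drop under load = R_th/(R_th + R_L) = 255.3 / (255.3 + 4880) = 0.04972.
So the output falls by 4.97 %.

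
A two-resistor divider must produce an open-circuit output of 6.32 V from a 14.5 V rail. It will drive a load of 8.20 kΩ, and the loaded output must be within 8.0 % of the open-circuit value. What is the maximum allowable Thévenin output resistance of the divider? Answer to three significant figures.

R_th ≤ 713 Ω

Loading drop = R_th/(R_th + R_L) ≤ 0.0800, so R_th ≤ R_L · ε/(1−ε) = 8.20 kΩ × 0.0800/0.9200 = 713 Ω.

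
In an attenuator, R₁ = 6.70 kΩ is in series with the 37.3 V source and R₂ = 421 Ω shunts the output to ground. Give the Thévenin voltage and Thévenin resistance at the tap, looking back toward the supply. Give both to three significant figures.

V_th = 2.21 V, R_th = 396 Ω

V_th is the open-circuit tap voltage: 37.3 × 421/(6700 + 421) = 2.21 V.
With the supply zeroed, R₁ and R₂ appear in parallel from the tap: R_th = R₁‖R₂ = (6700 × 421)/7121 = 396 Ω.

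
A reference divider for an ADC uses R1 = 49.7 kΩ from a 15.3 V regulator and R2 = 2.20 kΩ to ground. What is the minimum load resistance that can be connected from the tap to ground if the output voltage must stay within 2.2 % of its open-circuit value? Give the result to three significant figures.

Output resistance R_th = R1‖R2 = (49.7 × 2.20)/51.90 = 2.107 kΩ.
The fractional drop is R_th/(R_th + R_L); requiring this ≤ 0.0220 gives R_L ≥ R_th(1/0.0220 − 1) = 2.107 × 44.45 = 93.7 kΩ.

R_L(min) ≈ 93.7 kΩ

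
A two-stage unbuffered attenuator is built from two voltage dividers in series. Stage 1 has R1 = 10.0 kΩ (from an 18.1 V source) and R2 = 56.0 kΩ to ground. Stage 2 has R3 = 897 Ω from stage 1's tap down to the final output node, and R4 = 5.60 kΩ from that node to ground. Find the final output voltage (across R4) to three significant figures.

V_out ≈ 5.74 V

Stage 2 presents R3+R4 = 6497 Ω as a load on stage 1's tap.
Stage 1's lower leg becomes R2‖(R3+R4) = 5822 Ω, so V_mid = 18.1 × 5822/15820 = 6.660 V.
Stage 2 is itself unloaded: V_out = V_mid × R4/(R3+R4) = 6.660 × 5600/6497 = 5.74 V.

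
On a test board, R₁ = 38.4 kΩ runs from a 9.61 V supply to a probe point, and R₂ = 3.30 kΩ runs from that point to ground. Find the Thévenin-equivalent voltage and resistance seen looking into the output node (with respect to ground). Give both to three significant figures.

V_th = 0.761 V, R_th = 3.04 kΩ

V_th is the open-circuit tap voltage: 9.61 × 3.30/(38.4 + 3.30) = 0.761 V.
With the supply zeroed, R₁ and R₂ appear in parallel from the tap: R_th = R₁‖R₂ = (38.4 × 3.30)/41.70 = 3.04 kΩ.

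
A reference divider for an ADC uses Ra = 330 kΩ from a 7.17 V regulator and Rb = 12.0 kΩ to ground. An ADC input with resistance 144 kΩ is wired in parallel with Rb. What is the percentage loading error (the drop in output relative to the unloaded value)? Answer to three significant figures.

7.44 %

The divider's output (Thévenin) resistance is Ra‖Rb = 11.58 kΩ.
Fractional drop under load = R_th/(R_th + R_L) = 11.58 / (11.58 + 144) = 0.07442.
So the output falls by 7.44 %.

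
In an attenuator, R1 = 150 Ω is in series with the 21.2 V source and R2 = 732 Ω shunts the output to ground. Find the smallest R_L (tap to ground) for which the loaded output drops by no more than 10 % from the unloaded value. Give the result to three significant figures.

Output resistance R_th = R1‖R2 = (150 × 732)/882.0 = 124.5 Ω.
The fractional drop is R_th/(R_th + R_L); requiring this ≤ 0.100 gives R_L ≥ R_th(1/0.100 − 1) = 124.5 × 9.000 = 1.12 kΩ.

R_L(min) ≈ 1.12 kΩ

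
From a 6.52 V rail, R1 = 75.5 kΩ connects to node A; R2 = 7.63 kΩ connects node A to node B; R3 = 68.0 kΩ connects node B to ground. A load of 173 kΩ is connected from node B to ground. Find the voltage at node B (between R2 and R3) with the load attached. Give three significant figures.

V ≈ 2.41 V

At node B, R3 is in parallel with the load: R3‖R_L = 48.81 kΩ.
Below node A the resistance is R2 + (R3‖R_L) = 56.44 kΩ, so V_A = 6.52 × 56.44/131.9 = 2.789 V.
Then V_B = V_A × (R3‖R_L)/(R2 + R3‖R_L) = 2.789 × 48.81/56.44 = 2.41 V.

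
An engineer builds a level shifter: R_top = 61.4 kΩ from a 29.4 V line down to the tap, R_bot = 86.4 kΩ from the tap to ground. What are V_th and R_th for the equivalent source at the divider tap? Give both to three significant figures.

V_th = 17.2 V, R_th = 35.9 kΩ

V_th is the open-circuit tap voltage: 29.4 × 86.4/(61.4 + 86.4) = 17.2 V.
With the supply zeroed, R_top and R_bot appear in parallel from the tap: R_th = R_top‖R_bot = (61.4 × 86.4)/147.8 = 35.9 kΩ.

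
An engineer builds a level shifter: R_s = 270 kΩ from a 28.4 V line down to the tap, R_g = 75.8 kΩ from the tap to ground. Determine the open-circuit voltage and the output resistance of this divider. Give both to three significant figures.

V_th is the open-circuit tap voltage: 28.4 × 75.8/(270 + 75.8) = 6.23 V.
With the supply zeroed, R_s and R_g appear in parallel from the tap: R_th = R_s‖R_g = (270 × 75.8)/345.8 = 59.2 kΩ.

V_th = 6.23 V, R_th = 59.2 kΩ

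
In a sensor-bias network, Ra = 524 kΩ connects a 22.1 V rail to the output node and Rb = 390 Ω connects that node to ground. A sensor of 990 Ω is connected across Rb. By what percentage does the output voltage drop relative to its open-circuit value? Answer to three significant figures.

The divider's output (Thévenin) resistance is Ra‖Rb = 389.7 Ω.
Fractional drop under load = R_th/(R_th + R_L) = 389.7 / (389.7 + 990) = 0.2825.
So the output falls by 28.2 %.

28.2 %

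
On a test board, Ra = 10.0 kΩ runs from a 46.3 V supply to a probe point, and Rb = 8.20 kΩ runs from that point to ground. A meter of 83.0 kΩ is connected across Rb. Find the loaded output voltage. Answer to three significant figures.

The load sits in parallel with Rb: Rb‖R_L = (8.20 × 83.0) / (8.20 + 83.0) = 7.463 kΩ.
V_out = 46.3 × 7.463 / (10.0 + 7.463) = 46.3 × 7.463/17.46 = 19.8 V.

V_out ≈ 19.8 V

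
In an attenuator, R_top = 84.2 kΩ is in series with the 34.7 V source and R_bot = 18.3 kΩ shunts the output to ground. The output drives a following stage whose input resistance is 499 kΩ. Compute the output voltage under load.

The load sits in parallel with R_bot: R_bot‖R_L = (18.3 × 499) / (18.3 + 499) = 17.65 kΩ.
V_out = 34.7 × 17.65 / (84.2 + 17.65) = 34.7 × 17.65/101.9 = 6.01 V.
(Unloaded it would have been 6.20 V.)

V_out ≈ 6.01 V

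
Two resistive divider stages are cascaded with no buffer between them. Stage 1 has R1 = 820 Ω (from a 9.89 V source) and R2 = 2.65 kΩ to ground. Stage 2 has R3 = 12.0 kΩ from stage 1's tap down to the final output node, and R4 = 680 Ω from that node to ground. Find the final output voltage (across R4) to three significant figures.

V_out ≈ 0.386 V

Stage 2 presents R3+R4 = 12680 Ω as a load on stage 1's tap.
Stage 1's lower leg becomes R2‖(R3+R4) = 2192 Ω, so V_mid = 9.89 × 2192/3012 = 7.197 V.
Stage 2 is itself unloaded: V_out = V_mid × R4/(R3+R4) = 7.197 × 680/12680 = 0.386 V.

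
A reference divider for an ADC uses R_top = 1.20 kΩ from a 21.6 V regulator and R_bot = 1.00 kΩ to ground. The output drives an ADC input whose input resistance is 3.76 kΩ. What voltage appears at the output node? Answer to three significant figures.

V_out ≈ 8.57 V

The load sits in parallel with R_bot: R_bot‖R_L = (1.00 × 3.76) / (1.00 + 3.76) = 0.7899 kΩ.
V_out = 21.6 × 0.7899 / (1.20 + 0.7899) = 21.6 × 0.7899/1.990 = 8.57 V.
(Unloaded it would have been 9.82 V.)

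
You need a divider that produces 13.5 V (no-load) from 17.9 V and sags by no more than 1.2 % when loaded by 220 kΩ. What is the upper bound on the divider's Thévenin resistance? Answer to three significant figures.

R_th ≤ 2.67 kΩ

Loading drop = R_th/(R_th + R_L) ≤ 0.0120, so R_th ≤ R_L · ε/(1−ε) = 220 kΩ × 0.0120/0.9880 = 2.67 kΩ.
(Any R1, R2 with R2/(R1+R2) = 0.754 and R1‖R2 ≤ 2.67 kΩ will meet the spec.)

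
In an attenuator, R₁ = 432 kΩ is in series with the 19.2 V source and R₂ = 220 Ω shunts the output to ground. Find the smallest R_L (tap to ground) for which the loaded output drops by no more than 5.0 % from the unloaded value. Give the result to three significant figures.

R_L(min) ≈ 4.18 kΩ

Output resistance R_th = R₁‖R₂ = (432000 × 220)/432200 = 219.9 Ω.
The fractional drop is R_th/(R_th + R_L); requiring this ≤ 0.0500 gives R_L ≥ R_th(1/0.0500 − 1) = 219.9 × 19.00 = 4.18 kΩ.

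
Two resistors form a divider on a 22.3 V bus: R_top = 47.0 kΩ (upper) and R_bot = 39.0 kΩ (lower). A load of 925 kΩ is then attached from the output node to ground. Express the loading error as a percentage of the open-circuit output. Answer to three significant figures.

The divider's output (Thévenin) resistance is R_top‖R_bot = 21.31 kΩ.
Fractional drop under load = R_th/(R_th + R_L) = 21.31 / (21.31 + 925) = 0.02252.
So the output falls by 2.25 %.

2.25 %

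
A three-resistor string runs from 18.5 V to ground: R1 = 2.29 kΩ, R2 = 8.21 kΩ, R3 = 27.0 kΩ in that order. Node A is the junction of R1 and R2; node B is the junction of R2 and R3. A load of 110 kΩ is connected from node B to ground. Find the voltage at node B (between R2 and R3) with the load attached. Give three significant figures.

At node B, R3 is in parallel with the load: R3‖R_L = 21.68 kΩ.
Below node A the resistance is R2 + (R3‖R_L) = 29.89 kΩ, so V_A = 18.5 × 29.89/32.18 = 17.18 V.
Then V_B = V_A × (R3‖R_L)/(R2 + R3‖R_L) = 17.18 × 21.68/29.89 = 12.5 V.

V ≈ 12.5 V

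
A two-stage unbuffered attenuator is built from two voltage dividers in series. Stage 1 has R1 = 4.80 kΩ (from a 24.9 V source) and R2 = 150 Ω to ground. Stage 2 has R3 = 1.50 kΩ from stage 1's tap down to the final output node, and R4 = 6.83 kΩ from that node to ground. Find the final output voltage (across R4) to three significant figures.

V_out ≈ 0.608 V

Stage 2 presents R3+R4 = 8330 Ω as a load on stage 1's tap.
Stage 1's lower leg becomes R2‖(R3+R4) = 147.3 Ω, so V_mid = 24.9 × 147.3/4947 = 0.7416 V.
Stage 2 is itself unloaded: V_out = V_mid × R4/(R3+R4) = 0.7416 × 6830/8330 = 0.608 V.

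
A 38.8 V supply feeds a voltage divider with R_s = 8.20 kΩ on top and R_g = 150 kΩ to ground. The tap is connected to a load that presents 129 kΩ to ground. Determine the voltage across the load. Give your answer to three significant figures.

The load sits in parallel with R_g: R_g‖R_L = (150 × 129) / (150 + 129) = 69.35 kΩ.
V_out = 38.8 × 69.35 / (8.20 + 69.35) = 38.8 × 69.35/77.55 = 34.7 V.

V_out ≈ 34.7 V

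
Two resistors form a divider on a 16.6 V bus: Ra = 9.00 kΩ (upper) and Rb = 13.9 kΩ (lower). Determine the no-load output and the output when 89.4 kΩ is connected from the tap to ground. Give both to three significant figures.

Open-circuit: V = 16.6 × 13.9/(9.00 + 13.9) = 10.1 V.
With the load, Rb becomes Rb‖R_L = 12.03 kΩ, so V = 16.6 × 12.03/21.03 = 9.50 V.

Unloaded: 10.1 V; loaded: 9.50 V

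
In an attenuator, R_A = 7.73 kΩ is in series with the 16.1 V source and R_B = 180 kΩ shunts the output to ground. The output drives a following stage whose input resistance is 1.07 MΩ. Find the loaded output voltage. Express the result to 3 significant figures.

The load sits in parallel with R_B: R_B‖R_L = (180 × 1070) / (180 + 1070) = 154.1 kΩ.
V_out = 16.1 × 154.1 / (7.73 + 154.1) = 16.1 × 154.1/161.8 = 15.3 V.

V_out ≈ 15.3 V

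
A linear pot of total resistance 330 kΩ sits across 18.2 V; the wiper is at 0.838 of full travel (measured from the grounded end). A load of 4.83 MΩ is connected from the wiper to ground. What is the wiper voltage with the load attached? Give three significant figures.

V ≈ 15.1 V

The wiper splits the pot into (1−α)R = 53.46 kΩ above and αR = 276.5 kΩ below.
Lower section ‖ load = 261.6 kΩ.
V_wiper = 18.2 × 261.6/(53.46 + 261.6) = 15.1 V.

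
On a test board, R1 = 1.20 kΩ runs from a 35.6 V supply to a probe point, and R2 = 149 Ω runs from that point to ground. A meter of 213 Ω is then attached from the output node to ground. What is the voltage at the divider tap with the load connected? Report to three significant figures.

The load sits in parallel with R2: R2‖R_L = (149 × 213) / (149 + 213) = 87.67 Ω.
V_out = 35.6 × 87.67 / (1200 + 87.67) = 35.6 × 87.67/1288 = 2.42 V.

V_out ≈ 2.42 V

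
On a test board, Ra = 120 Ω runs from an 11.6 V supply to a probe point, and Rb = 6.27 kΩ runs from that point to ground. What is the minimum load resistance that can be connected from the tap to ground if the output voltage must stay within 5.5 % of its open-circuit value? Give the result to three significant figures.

R_L(min) ≈ 2.02 kΩ

Output resistance R_th = Ra‖Rb = (120 × 6270)/6390 = 117.7 Ω.
The fractional drop is R_th/(R_th + R_L); requiring this ≤ 0.0550 gives R_L ≥ R_th(1/0.0550 − 1) = 117.7 × 17.18 = 2.02 kΩ.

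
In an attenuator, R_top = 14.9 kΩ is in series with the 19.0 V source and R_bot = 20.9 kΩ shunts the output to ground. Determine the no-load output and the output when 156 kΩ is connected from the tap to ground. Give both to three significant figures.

Unloaded: 11.1 V; loaded: 10.5 V

Open-circuit: V = 19.0 × 20.9/(14.9 + 20.9) = 11.1 V.
With the load, R_bot becomes R_bot‖R_L = 18.43 kΩ, so V = 19.0 × 18.43/33.33 = 10.5 V.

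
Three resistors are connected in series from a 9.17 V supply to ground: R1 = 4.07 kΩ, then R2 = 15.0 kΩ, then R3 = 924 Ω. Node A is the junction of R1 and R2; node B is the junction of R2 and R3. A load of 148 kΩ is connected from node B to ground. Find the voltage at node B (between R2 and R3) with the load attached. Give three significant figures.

At node B, R3 is in parallel with the load: R3‖R_L = 918.3 Ω.
Below node A the resistance is R2 + (R3‖R_L) = 15920 Ω, so V_A = 9.17 × 15920/19990 = 7.303 V.
Then V_B = V_A × (R3‖R_L)/(R2 + R3‖R_L) = 7.303 × 918.3/15920 = 0.421 V.

V ≈ 0.421 V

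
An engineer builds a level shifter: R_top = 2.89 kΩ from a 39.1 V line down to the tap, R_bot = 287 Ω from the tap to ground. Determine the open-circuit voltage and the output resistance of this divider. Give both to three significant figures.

V_th = 3.53 V, R_th = 261 Ω

V_th is the open-circuit tap voltage: 39.1 × 287/(2890 + 287) = 3.53 V.
With the supply zeroed, R_top and R_bot appear in parallel from the tap: R_th = R_top‖R_bot = (2890 × 287)/3177 = 261 Ω.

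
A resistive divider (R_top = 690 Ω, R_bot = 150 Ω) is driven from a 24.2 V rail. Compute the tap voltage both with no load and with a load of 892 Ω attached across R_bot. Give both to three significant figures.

Unloaded: 4.32 V; loaded: 3.80 V

Open-circuit: V = 24.2 × 150/(690 + 150) = 4.32 V.
With the load, R_bot becomes R_bot‖R_L = 128.4 Ω, so V = 24.2 × 128.4/818.4 = 3.80 V.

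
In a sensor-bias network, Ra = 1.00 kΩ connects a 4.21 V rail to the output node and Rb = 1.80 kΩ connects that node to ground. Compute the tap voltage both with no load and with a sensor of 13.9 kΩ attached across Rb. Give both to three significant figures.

Open-circuit: V = 4.21 × 1.80/(1.00 + 1.80) = 2.71 V.
With the load, Rb becomes Rb‖R_L = 1.594 kΩ, so V = 4.21 × 1.594/2.594 = 2.59 V.

Unloaded: 2.71 V; loaded: 2.59 V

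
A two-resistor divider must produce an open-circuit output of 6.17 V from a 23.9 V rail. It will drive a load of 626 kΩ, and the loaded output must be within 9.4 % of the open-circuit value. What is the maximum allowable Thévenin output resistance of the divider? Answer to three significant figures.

R_th ≤ 64.9 kΩ

Loading drop = R_th/(R_th + R_L) ≤ 0.0940, so R_th ≤ R_L · ε/(1−ε) = 626 kΩ × 0.0940/0.9060 = 64.9 kΩ.
(Any R1, R2 with R2/(R1+R2) = 0.258 and R1‖R2 ≤ 64.9 kΩ will meet the spec.)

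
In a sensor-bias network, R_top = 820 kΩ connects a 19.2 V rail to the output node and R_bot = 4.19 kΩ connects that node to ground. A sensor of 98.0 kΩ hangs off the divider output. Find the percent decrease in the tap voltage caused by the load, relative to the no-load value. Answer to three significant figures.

The divider's output (Thévenin) resistance is R_top‖R_bot = 4.169 kΩ.
Fractional drop under load = R_th/(R_th + R_L) = 4.169 / (4.169 + 98.0) = 0.04080.
So the output falls by 4.08 %.

4.08 %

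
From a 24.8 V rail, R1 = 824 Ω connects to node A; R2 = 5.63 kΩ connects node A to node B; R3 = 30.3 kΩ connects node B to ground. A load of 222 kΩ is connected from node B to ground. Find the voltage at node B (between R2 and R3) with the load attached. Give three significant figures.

V ≈ 20.0 V

At node B, R3 is in parallel with the load: R3‖R_L = 26660 Ω.
Below node A the resistance is R2 + (R3‖R_L) = 32290 Ω, so V_A = 24.8 × 32290/33120 = 24.18 V.
Then V_B = V_A × (R3‖R_L)/(R2 + R3‖R_L) = 24.18 × 26660/32290 = 20.0 V.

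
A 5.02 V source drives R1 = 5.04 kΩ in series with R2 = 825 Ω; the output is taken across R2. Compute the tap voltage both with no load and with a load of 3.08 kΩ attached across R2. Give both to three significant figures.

Unloaded: 0.706 V; loaded: 0.574 V

Open-circuit: V = 5.02 × 825/(5040 + 825) = 0.706 V.
With the load, R2 becomes R2‖R_L = 650.7 Ω, so V = 5.02 × 650.7/5691 = 0.574 V.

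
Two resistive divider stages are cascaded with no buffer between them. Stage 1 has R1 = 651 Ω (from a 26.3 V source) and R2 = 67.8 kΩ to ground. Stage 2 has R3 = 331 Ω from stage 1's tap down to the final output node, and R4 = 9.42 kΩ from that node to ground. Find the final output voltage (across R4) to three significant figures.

V_out ≈ 23.6 V

Stage 2 presents R3+R4 = 9751 Ω as a load on stage 1's tap.
Stage 1's lower leg becomes R2‖(R3+R4) = 8525 Ω, so V_mid = 26.3 × 8525/9176 = 24.43 V.
Stage 2 is itself unloaded: V_out = V_mid × R4/(R3+R4) = 24.43 × 9420/9751 = 23.6 V.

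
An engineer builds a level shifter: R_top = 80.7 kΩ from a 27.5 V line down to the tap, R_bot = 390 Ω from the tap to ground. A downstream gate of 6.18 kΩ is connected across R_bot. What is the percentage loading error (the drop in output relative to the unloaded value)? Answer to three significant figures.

5.91 %

The divider's output (Thévenin) resistance is R_top‖R_bot = 388.1 Ω.
Fractional drop under load = R_th/(R_th + R_L) = 388.1 / (388.1 + 6180) = 0.05909.
So the output falls by 5.91 %.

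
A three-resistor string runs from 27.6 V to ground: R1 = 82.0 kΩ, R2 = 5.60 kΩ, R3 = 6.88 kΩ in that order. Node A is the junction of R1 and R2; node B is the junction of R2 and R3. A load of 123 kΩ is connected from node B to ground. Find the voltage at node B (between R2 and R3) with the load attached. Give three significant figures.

At node B, R3 is in parallel with the load: R3‖R_L = 6.516 kΩ.
Below node A the resistance is R2 + (R3‖R_L) = 12.12 kΩ, so V_A = 27.6 × 12.12/94.12 = 3.553 V.
Then V_B = V_A × (R3‖R_L)/(R2 + R3‖R_L) = 3.553 × 6.516/12.12 = 1.91 V.

V ≈ 1.91 V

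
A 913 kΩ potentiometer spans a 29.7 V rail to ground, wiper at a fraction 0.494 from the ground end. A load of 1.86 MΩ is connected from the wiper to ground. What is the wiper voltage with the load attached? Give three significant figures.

V ≈ 13.1 V

The wiper splits the pot into (1−α)R = 462.0 kΩ above and αR = 451.0 kΩ below.
Lower section ‖ load = 363.0 kΩ.
V_wiper = 29.7 × 363.0/(462.0 + 363.0) = 13.1 V.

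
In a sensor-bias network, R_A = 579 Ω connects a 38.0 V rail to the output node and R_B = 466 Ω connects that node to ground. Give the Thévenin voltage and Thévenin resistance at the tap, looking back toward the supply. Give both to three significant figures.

V_th = 16.9 V, R_th = 258 Ω

V_th is the open-circuit tap voltage: 38.0 × 466/(579 + 466) = 16.9 V.
With the supply zeroed, R_A and R_B appear in parallel from the tap: R_th = R_A‖R_B = (579 × 466)/1045 = 258 Ω.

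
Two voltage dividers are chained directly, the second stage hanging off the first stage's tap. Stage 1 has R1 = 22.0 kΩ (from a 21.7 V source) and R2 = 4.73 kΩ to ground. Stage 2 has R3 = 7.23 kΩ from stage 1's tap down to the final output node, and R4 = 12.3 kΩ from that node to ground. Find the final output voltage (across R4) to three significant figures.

V_out ≈ 2.02 V

Stage 2 presents R3+R4 = 19.53 kΩ as a load on stage 1's tap.
Stage 1's lower leg becomes R2‖(R3+R4) = 3.808 kΩ, so V_mid = 21.7 × 3.808/25.81 = 3.202 V.
Stage 2 is itself unloaded: V_out = V_mid × R4/(R3+R4) = 3.202 × 12.3/19.53 = 2.02 V.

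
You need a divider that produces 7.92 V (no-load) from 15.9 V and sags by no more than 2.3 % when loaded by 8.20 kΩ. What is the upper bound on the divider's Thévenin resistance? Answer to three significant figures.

R_th ≤ 193 Ω

Loading drop = R_th/(R_th + R_L) ≤ 0.0230, so R_th ≤ R_L · ε/(1−ε) = 8.20 kΩ × 0.0230/0.9770 = 193 Ω.
(Any R1, R2 with R2/(R1+R2) = 0.498 and R1‖R2 ≤ 193 Ω will meet the spec.)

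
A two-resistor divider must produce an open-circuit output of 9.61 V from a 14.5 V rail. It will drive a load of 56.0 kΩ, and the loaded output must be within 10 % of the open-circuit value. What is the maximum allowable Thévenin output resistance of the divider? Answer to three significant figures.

Loading drop = R_th/(R_th + R_L) ≤ 0.100, so R_th ≤ R_L · ε/(1−ε) = 56.0 kΩ × 0.100/0.9000 = 6.22 kΩ.
(Any R1, R2 with R2/(R1+R2) = 0.663 and R1‖R2 ≤ 6.22 kΩ will meet the spec.)

R_th ≤ 6.22 kΩ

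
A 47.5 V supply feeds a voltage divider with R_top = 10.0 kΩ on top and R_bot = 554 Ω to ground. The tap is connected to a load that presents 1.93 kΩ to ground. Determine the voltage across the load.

V_out ≈ 1.96 V

The load sits in parallel with R_bot: R_bot‖R_L = (554 × 1930) / (554 + 1930) = 430.4 Ω.
V_out = 47.5 × 430.4 / (10000 + 430.4) = 47.5 × 430.4/10430 = 1.96 V.
(Unloaded it would have been 2.49 V.)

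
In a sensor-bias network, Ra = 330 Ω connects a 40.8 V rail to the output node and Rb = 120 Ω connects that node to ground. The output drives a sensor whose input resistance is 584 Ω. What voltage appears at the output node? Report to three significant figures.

V_out ≈ 9.46 V

The load sits in parallel with Rb: Rb‖R_L = (120 × 584) / (120 + 584) = 99.55 Ω.
V_out = 40.8 × 99.55 / (330 + 99.55) = 40.8 × 99.55/429.5 = 9.46 V.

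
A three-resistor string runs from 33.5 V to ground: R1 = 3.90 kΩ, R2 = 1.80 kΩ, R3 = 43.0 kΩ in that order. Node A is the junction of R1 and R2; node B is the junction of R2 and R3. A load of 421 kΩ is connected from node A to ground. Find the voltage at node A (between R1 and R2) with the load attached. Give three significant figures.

V ≈ 30.6 V

Below node A the series string R2+R3 = 44.80 kΩ sits in parallel with the 421 kΩ load: 40.49 kΩ.
V_A = 33.5 × 40.49/(3.90 + 40.49) = 30.6 V.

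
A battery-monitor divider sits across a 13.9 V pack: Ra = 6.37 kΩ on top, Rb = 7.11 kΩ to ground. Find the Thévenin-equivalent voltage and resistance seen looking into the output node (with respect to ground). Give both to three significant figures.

V_th is the open-circuit tap voltage: 13.9 × 7.11/(6.37 + 7.11) = 7.33 V.
With the supply zeroed, Ra and Rb appear in parallel from the tap: R_th = Ra‖Rb = (6.37 × 7.11)/13.48 = 3.36 kΩ.

V_th = 7.33 V, R_th = 3.36 kΩ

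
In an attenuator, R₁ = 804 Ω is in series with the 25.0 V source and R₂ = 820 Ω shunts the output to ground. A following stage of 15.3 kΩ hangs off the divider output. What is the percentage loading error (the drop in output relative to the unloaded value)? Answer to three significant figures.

2.58 %

The divider's output (Thévenin) resistance is R₁‖R₂ = 406.0 Ω.
Fractional drop under load = R_th/(R_th + R_L) = 406.0 / (406.0 + 15300) = 0.02585.
So the output falls by 2.58 %.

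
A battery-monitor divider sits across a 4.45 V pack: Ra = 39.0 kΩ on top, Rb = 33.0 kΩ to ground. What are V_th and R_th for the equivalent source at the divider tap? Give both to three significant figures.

V_th = 2.04 V, R_th = 17.9 kΩ

V_th is the open-circuit tap voltage: 4.45 × 33.0/(39.0 + 33.0) = 2.04 V.
With the supply zeroed, Ra and Rb appear in parallel from the tap: R_th = Ra‖Rb = (39.0 × 33.0)/72.00 = 17.9 kΩ.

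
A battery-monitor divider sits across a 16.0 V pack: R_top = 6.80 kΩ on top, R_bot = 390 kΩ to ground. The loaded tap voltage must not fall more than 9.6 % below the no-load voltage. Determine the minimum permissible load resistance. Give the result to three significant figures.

Output resistance R_th = R_top‖R_bot = (6.80 × 390)/396.8 = 6.683 kΩ.
The fractional drop is R_th/(R_th + R_L); requiring this ≤ 0.0960 gives R_L ≥ R_th(1/0.0960 − 1) = 6.683 × 9.417 = 62.9 kΩ.

R_L(min) ≈ 62.9 kΩ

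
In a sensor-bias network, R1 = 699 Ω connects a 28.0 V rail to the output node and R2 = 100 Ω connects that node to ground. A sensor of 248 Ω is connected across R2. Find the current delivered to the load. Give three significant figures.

I_L ≈ 10.4 mA

R2‖R_L = 71.26 Ω; V_out = 28.0 × 71.26/770.3 = 2.591 V.
I_L = V_out / R_L = 2.591 / 248 Ω = 10.4 mA.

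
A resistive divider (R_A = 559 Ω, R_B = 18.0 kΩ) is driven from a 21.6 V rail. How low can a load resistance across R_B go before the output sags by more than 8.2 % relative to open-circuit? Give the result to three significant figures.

Output resistance R_th = R_A‖R_B = (559 × 18000)/18560 = 542.2 Ω.
The fractional drop is R_th/(R_th + R_L); requiring this ≤ 0.0820 gives R_L ≥ R_th(1/0.0820 − 1) = 542.2 × 11.20 = 6.07 kΩ.

R_L(min) ≈ 6.07 kΩ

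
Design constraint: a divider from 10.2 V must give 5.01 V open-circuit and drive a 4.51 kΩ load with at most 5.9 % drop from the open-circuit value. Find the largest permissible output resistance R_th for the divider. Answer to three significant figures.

R_th ≤ 283 Ω

Loading drop = R_th/(R_th + R_L) ≤ 0.0590, so R_th ≤ R_L · ε/(1−ε) = 4.51 kΩ × 0.0590/0.9410 = 283 Ω.
(Any R1, R2 with R2/(R1+R2) = 0.491 and R1‖R2 ≤ 283 Ω will meet the spec.)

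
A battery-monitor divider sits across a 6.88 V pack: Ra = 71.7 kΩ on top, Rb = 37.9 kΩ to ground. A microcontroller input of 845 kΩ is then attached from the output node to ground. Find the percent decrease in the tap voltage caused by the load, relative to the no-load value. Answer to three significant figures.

2.85 %

The divider's output (Thévenin) resistance is Ra‖Rb = 24.79 kΩ.
Fractional drop under load = R_th/(R_th + R_L) = 24.79 / (24.79 + 845) = 0.02851.
So the output falls by 2.85 %.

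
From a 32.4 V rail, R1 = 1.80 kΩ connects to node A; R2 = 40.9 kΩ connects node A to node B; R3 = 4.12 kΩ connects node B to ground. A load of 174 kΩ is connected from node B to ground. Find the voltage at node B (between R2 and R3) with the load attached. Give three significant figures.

V ≈ 2.79 V

At node B, R3 is in parallel with the load: R3‖R_L = 4.025 kΩ.
Below node A the resistance is R2 + (R3‖R_L) = 44.92 kΩ, so V_A = 32.4 × 44.92/46.72 = 31.15 V.
Then V_B = V_A × (R3‖R_L)/(R2 + R3‖R_L) = 31.15 × 4.025/44.92 = 2.79 V.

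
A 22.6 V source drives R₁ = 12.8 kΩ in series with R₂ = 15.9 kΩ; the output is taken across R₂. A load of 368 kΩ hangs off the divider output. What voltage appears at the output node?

The load sits in parallel with R₂: R₂‖R_L = (15.9 × 368) / (15.9 + 368) = 15.24 kΩ.
V_out = 22.6 × 15.24 / (12.8 + 15.24) = 22.6 × 15.24/28.04 = 12.3 V.

V_out ≈ 12.3 V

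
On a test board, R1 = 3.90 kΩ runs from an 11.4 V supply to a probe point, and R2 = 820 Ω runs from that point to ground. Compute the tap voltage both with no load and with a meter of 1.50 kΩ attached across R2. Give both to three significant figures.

Unloaded: 1.98 V; loaded: 1.36 V

Open-circuit: V = 11.4 × 820/(3900 + 820) = 1.98 V.
With the load, R2 becomes R2‖R_L = 530.2 Ω, so V = 11.4 × 530.2/4430 = 1.36 V.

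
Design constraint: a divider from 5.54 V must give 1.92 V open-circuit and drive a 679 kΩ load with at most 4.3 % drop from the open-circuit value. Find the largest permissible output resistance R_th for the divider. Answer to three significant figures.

Loading drop = R_th/(R_th + R_L) ≤ 0.0430, so R_th ≤ R_L · ε/(1−ε) = 679 kΩ × 0.0430/0.9570 = 30.5 kΩ.

R_th ≤ 30.5 kΩ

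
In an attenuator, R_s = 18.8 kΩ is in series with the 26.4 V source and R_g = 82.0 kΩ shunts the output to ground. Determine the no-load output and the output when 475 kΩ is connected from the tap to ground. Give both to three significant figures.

Open-circuit: V = 26.4 × 82.0/(18.8 + 82.0) = 21.5 V.
With the load, R_g becomes R_g‖R_L = 69.93 kΩ, so V = 26.4 × 69.93/88.73 = 20.8 V.

Unloaded: 21.5 V; loaded: 20.8 V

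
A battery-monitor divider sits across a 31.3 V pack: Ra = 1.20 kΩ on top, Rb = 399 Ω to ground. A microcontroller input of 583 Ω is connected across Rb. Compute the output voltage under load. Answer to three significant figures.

The load sits in parallel with Rb: Rb‖R_L = (399 × 583) / (399 + 583) = 236.9 Ω.
V_out = 31.3 × 236.9 / (1200 + 236.9) = 31.3 × 236.9/1437 = 5.16 V.

V_out ≈ 5.16 V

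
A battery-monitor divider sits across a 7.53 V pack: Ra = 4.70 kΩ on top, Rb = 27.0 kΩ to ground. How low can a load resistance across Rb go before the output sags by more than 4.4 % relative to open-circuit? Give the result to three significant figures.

Output resistance R_th = Ra‖Rb = (4.70 × 27.0)/31.70 = 4.003 kΩ.
The fractional drop is R_th/(R_th + R_L); requiring this ≤ 0.0440 gives R_L ≥ R_th(1/0.0440 − 1) = 4.003 × 21.73 = 87.0 kΩ.

R_L(min) ≈ 87.0 kΩ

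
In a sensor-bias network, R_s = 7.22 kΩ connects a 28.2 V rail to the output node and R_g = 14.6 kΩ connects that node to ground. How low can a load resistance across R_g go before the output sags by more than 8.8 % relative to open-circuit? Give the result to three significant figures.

R_L(min) ≈ 50.1 kΩ

Output resistance R_th = R_s‖R_g = (7.22 × 14.6)/21.82 = 4.831 kΩ.
The fractional drop is R_th/(R_th + R_L); requiring this ≤ 0.0880 gives R_L ≥ R_th(1/0.0880 − 1) = 4.831 × 10.36 = 50.1 kΩ.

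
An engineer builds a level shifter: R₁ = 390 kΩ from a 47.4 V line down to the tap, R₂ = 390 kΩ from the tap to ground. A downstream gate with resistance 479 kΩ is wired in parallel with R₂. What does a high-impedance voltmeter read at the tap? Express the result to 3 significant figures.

V_out ≈ 16.8 V

The load sits in parallel with R₂: R₂‖R_L = (390 × 479) / (390 + 479) = 215.0 kΩ.
V_out = 47.4 × 215.0 / (390 + 215.0) = 47.4 × 215.0/605.0 = 16.8 V.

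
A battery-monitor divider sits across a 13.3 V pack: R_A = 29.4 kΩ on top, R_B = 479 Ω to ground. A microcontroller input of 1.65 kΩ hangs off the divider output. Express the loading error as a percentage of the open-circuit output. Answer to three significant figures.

The divider's output (Thévenin) resistance is R_A‖R_B = 471.3 Ω.
Fractional drop under load = R_th/(R_th + R_L) = 471.3 / (471.3 + 1650) = 0.2222.
So the output falls by 22.2 %.

22.2 %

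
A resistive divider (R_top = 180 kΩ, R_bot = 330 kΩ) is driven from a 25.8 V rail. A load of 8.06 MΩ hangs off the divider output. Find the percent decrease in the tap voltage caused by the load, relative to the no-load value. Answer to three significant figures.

The divider's output (Thévenin) resistance is R_top‖R_bot = 116.5 kΩ.
Fractional drop under load = R_th/(R_th + R_L) = 116.5 / (116.5 + 8060) = 0.01424.
So the output falls by 1.42 %.

1.42 %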